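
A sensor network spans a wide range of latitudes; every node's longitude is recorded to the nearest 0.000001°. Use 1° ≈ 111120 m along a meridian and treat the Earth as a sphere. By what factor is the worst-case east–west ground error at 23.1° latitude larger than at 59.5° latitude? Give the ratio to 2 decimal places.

1.81

Rounding to 6 decimal places leaves the longitude within ±5e-07° of the true value.
At 23.1°: 5e-07° × 111120 × cos 23.1° = 5e-07 × 111120 × 0.9198 ≈ 0.051105 m.
Error at 59.5° = 5e-07° × 111120 × cos 59.5° ≈ 0.05556 × 0.5075 = 0.028199 m.
The ratio reduces to cos 23.1° / cos 59.5° = 0.9198/0.5075 ≈ 1.8123.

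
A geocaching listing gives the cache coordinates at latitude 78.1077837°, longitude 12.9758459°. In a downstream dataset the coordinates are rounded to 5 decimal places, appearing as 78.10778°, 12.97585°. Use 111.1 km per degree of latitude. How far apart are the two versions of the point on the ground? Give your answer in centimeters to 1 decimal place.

42.2 centimeters

Δlat = 78.1077837 − 78.10778 = +0.0000037°; Δlon = 12.9758459 − 12.97585 = -0.0000041°.
North–south shift: 0.0000037 × 111100 = 0.41107 m.
East–west at this latitude: -0.0000041° × 111100 × cos 78.1078° ≈ -0.0000041 × 22894.5 = -0.0938675 m.
Distance: √(0.41107² + 0.0938675²) ≈ 0.421651 m.
That is 0.421651 m = 42.165 cm.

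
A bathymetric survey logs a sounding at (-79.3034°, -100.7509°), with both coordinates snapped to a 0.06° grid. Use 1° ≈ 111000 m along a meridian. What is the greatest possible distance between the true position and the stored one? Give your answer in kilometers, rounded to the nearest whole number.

With a 0.06° grid the true value lies within half a step, ±0.06°/2 = ±0.03°, of the stored one.
N–S: 0.03° × 111000 m/° = 3330 m.
East–west component at 79.3034°: 0.03° × 111000 × cos 79.3034° ≈ 0.03 × 20602.5 ≈ 618.076 m.
Worst case both components are at the extreme and orthogonal: √(3330² + 618.076²) ≈ 3386.87 m.
That is 3386.87 m = 3.3869 km.

3 kilometers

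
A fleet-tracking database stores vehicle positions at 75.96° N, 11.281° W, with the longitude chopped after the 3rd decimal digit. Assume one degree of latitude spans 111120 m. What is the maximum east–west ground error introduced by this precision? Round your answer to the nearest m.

Truncating at 3 decimal places can drop up to a full unit in the last place, so the longitude may be off by as much as 0.001°.
At latitude 75.96° a degree of longitude spans 111120 m × cos 75.96° = 111120 × 0.2426 ≈ 26957.6 m.
So at most 0.001° × 26957.6 ≈ 26.9576 m east–west.

27 m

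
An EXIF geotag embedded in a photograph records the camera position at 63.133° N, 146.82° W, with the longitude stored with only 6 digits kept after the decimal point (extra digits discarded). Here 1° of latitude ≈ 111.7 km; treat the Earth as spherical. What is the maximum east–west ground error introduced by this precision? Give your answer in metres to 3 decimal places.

0.050 metres

Truncating at 6 decimal places can drop up to a full unit in the last place, so the longitude may be off by as much as 1e-06°.
Parallels shrink by cos φ, so at 63.133° a degree of longitude is 111700 × 0.4519 ≈ 50479.6 m.
Maximum E–W displacement: 1e-06 × 50479.6 = 0.0504796 m.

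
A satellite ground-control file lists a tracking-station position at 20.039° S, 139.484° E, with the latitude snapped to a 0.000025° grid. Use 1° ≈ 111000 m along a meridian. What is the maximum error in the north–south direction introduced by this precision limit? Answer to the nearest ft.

5 ft

With a 0.000025° grid the true value lies within half a step, ±0.000025°/2 = ±1.25e-05°, of the stored one.
So the N–S error is at most 1.25e-05 × 111000 = 1.3875 m.
Converting: 1.3875 m × 3.2808 ft/m ≈ 4.5522 ft.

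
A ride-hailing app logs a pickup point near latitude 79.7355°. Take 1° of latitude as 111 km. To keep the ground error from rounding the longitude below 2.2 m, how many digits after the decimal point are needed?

4 decimal places

At 79.7355° one degree of longitude covers 111000 × cos 79.7355° ≈ 111000 × 0.1782 ≈ 19779.4 m.
Rounding to N decimal places gives at most 0.5 × 10⁻ᴺ degrees of error, i.e. 0.5 × 10⁻ᴺ × 19779.4 m.
Setting 9889.69 × 10⁻ᴺ ≤ 2.2 gives 10ᴺ ≥ 4495, i.e. N ≥ 3.65.
N = 3 would give 9.89 m (too coarse); N = 4 gives 0.989 m ≤ 2.2 m.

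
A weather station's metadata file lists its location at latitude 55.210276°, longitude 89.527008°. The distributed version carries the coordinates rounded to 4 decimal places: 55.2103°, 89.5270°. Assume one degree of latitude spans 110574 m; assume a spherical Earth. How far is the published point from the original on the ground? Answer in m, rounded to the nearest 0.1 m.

Δlat = 55.210276 − 55.2103 = -0.000024°; Δlon = 89.527008 − 89.5270 = +0.000008°.
N–S: -0.000024° × 110574 m/° = -2.65378 m.
East–west at this latitude: 0.000008° × 110574 × cos 55.2103° ≈ 0.000008 × 63089.8 = 0.504718 m.
Hypotenuse of the two orthogonal shifts: √(2.65378² + 0.504718²) = 2.70135 m.

2.7 m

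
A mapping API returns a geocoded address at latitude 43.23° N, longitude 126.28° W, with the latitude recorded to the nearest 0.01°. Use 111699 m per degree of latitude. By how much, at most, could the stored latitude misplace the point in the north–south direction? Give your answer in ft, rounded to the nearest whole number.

1832 ft

Rounding to 2 decimal places leaves the latitude within ±0.005° of the true value.
Along the meridian that is 0.005° × 111699 m/° = 558.495 m.
In feet: 558.495 m ÷ 0.3048 ≈ 1832.3 ft.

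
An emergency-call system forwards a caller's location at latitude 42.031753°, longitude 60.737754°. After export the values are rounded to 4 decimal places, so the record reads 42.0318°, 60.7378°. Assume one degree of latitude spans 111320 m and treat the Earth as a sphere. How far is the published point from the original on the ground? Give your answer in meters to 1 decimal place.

6.5 meters

The latitude changed by -0.000047° and the longitude by -0.000046°.
North–south shift: -0.000047 × 111320 = -5.23204 m.
East–west at this latitude: -0.000046° × 111320 × cos 42.0318° ≈ -0.000046 × 82685.5 = -3.80353 m.
Hypotenuse of the two orthogonal shifts: √(5.23204² + 3.80353²) = 6.46847 m.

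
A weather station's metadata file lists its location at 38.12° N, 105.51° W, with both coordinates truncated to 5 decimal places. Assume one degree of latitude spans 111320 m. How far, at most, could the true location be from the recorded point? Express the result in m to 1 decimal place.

1.4 m

Truncating at 5 decimal places can drop up to a full unit in the last place, so each coordinate may be off by as much as 1e-05°.
North–south component: 1e-05° × 111320 = 1.1132 m.
East–west component at 38.12°: 1e-05° × 111320 × cos 38.12° ≈ 1e-05 × 87577.6 ≈ 0.875776 m.
Combining orthogonally: (1.1132² + 0.875776²)^½ ≈ 1.4164 m.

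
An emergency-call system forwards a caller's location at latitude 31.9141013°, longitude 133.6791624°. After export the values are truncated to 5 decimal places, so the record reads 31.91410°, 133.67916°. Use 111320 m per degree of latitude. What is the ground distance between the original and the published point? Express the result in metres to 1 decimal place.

Δlat = 31.9141013 − 31.91410 = +0.0000013°; Δlon = 133.6791624 − 133.67916 = +0.0000024°.
North–south shift: 0.0000013 × 111320 = 0.144716 m.
E–W at 31.9141°: 0.0000024° × 111320 × cos 31.9141° = 0.0000024 × 111320 × 0.8488 ≈ 0.226783 m.
Hypotenuse of the two orthogonal shifts: √(0.144716² + 0.226783²) = 0.269023 m.

0.3 metres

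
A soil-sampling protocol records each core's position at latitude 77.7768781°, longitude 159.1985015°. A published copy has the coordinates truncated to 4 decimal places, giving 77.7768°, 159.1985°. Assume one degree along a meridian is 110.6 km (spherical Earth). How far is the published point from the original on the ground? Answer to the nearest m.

Δlat = 77.7768781 − 77.7768 = +0.0000781°; Δlon = 159.1985015 − 159.1985 = +0.0000015°.
N–S: 0.0000781° × 110600 m/° = 8.63786 m.
E–W at 77.7768°: 0.0000015° × 110600 × cos 77.7768° = 0.0000015 × 110600 × 0.2117 ≈ 0.0351244 m.
Distance: √(8.63786² + 0.0351244²) ≈ 8.63793 m.

9 m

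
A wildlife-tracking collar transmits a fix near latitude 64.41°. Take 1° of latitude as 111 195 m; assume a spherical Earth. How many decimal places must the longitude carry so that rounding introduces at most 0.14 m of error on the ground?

At 64.41° one degree of longitude covers 111195 × cos 64.41° ≈ 111195 × 0.4319 ≈ 48028.3 m.
N decimal places → at most half a unit in the last place, 0.5 × 10⁻ᴺ° = 48028.3/2 × 10⁻ᴺ m.
Need 0.5 × 48028.3 × 10⁻ᴺ ≤ 0.14 → 10⁻ᴺ ≤ 5.830e-06, so N ≥ 5.23.
At 5 places the error can reach 0.24 m, but 6 places keeps it to 0.024 m.

6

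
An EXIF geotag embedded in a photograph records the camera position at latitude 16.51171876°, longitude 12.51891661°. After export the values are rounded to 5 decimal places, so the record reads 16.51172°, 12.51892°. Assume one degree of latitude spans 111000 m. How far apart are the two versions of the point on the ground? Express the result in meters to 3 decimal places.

0.386 meters

Δlat = 16.51171876 − 16.51172 = -0.00000124°; Δlon = 12.51891661 − 12.51892 = -0.00000339°.
N–S: -0.00000124° × 111000 m/° = -0.13764 m.
E–W at 16.5117°: -0.00000339° × 111000 × cos 16.5117° = -0.00000339 × 111000 × 0.9588 ≈ -0.360772 m.
Hypotenuse of the two orthogonal shifts: √(0.13764² + 0.360772²) = 0.386137 m.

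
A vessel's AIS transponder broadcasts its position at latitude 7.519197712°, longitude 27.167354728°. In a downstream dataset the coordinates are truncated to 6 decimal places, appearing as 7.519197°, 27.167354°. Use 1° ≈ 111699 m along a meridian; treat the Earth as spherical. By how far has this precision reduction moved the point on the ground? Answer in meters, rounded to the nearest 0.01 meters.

0.11 meters

Δlat = 7.519197712 − 7.519197 = +0.000000712°; Δlon = 27.167354728 − 27.167354 = +0.000000728°.
N–S: 0.000000712° × 111699 m/° = 0.0795297 m.
East–west at this latitude: 0.000000728° × 111699 × cos 7.5192° ≈ 0.000000728 × 110739 = 0.0806176 m.
Distance: √(0.0795297² + 0.0806176²) ≈ 0.113244 m.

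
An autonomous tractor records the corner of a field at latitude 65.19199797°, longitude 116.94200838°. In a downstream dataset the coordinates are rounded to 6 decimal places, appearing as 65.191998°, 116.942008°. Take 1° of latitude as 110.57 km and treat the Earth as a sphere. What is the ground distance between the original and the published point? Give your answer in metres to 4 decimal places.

Δlat = 65.19199797 − 65.191998 = -0.00000003°; Δlon = 116.94200838 − 116.942008 = +0.00000038°.
North–south shift: -0.00000003 × 110570 = -0.0033171 m.
E–W at 65.192°: 0.00000038° × 110570 × cos 65.192° = 0.00000038 × 110570 × 0.4196 ≈ 0.0176293 m.
Hypotenuse of the two orthogonal shifts: √(0.0033171² + 0.0176293²) = 0.0179386 m.

0.0179 metres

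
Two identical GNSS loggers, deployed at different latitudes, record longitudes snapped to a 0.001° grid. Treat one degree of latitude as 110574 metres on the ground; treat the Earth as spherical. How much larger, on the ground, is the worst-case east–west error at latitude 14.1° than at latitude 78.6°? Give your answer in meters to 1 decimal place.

42.7 meters

With a 0.001° grid the true value lies within half a step, ±0.001°/2 = ±0.0005°, of the stored one.
At 14.1°: 0.0005° × 110574 × cos 14.1° = 0.0005 × 110574 × 0.9699 ≈ 53.621 m.
Error at 78.6° = 0.0005° × 110574 × cos 78.6° ≈ 55.287 × 0.1977 = 10.928 m.
Difference: 53.621 − 10.928 = 42.693 m.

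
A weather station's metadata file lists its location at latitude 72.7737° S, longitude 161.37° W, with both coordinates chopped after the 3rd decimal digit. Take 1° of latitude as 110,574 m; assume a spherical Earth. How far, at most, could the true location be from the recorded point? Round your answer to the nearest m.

Truncating at 3 decimal places can drop up to a full unit in the last place, so each coordinate may be off by as much as 0.001°.
N–S: 0.001° × 110574 m/° = 110.574 m.
Longitude error → 0.001 × 110574 × cos 72.7737° = 0.001 × 110574 × 0.2961 ≈ 32.7461 m.
Combining orthogonally: (110.574² + 32.7461²)^½ ≈ 115.321 m.

115 m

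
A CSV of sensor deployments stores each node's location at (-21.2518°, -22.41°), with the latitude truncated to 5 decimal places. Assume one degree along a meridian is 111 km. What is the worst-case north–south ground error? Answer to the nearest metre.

Truncating at 5 decimal places can drop up to a full unit in the last place, so the latitude may be off by as much as 1e-05°.
North–south distance: 1e-05° × 111000 m/° = 1.11 m.

1 metres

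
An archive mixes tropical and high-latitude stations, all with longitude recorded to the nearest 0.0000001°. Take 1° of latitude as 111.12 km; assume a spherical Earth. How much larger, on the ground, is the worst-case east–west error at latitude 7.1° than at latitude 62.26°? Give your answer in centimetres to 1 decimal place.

0.3 centimetres

Rounding to 7 decimal places leaves the longitude within ±5e-08° of the true value.
Error at 7.1° = 5e-08° × 111120 × cos 7.1° ≈ 0.005556 × 0.9923 = 0.0055134 m.
At 62.26°: 5e-08° × 111120 × cos 62.26° = 5e-08 × 111120 × 0.4655 ≈ 0.0025861 m.
Difference: 0.0055134 − 0.0025861 = 0.0029273 m.
That is 0.0029273 m = 0.29273 cm.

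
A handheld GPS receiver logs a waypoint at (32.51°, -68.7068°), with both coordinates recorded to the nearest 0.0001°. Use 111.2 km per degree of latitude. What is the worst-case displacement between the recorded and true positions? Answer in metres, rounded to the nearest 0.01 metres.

Rounding to 4 decimal places leaves each coordinate within ±5e-05° of the true value.
North–south component: 5e-05° × 111200 = 5.56 m.
East–west component at 32.51°: 5e-05° × 111200 × cos 32.51° ≈ 5e-05 × 93774.7 ≈ 4.68873 m.
The two errors are perpendicular, so the maximum displacement is √(5.56² + 4.68873²) ≈ 7.27309 m.

7.27 metres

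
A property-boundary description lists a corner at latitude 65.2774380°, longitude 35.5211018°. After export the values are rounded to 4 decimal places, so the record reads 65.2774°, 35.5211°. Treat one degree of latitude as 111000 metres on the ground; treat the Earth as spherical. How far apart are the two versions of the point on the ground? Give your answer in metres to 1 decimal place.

The latitude changed by +0.0000380° and the longitude by +0.0000018°.
N–S: 0.0000380° × 111000 m/° = 4.218 m.
East–west at this latitude: 0.0000018° × 111000 × cos 65.2774° ≈ 0.0000018 × 46423 = 0.0835614 m.
Distance: √(4.218² + 0.0835614²) ≈ 4.21883 m.

4.2 metres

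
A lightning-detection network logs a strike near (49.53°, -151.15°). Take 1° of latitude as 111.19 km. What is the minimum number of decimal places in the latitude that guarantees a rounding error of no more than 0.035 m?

7 decimal places

One degree of latitude covers 111190 m.
Rounding to N decimal places gives at most 0.5 × 10⁻ᴺ degrees of error, i.e. 0.5 × 10⁻ᴺ × 111190 m.
Setting 55595 × 10⁻ᴺ ≤ 0.035 gives 10ᴺ ≥ 1.588e+06, i.e. N ≥ 6.20.
At 6 places the error can reach 0.0556 m, but 7 places keeps it to 0.00556 m.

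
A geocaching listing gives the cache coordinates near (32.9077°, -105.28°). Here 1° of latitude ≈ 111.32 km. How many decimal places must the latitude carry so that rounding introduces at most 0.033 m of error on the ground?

One degree of latitude covers 111320 m.
Rounding to N decimal places gives at most 0.5 × 10⁻ᴺ degrees of error, i.e. 0.5 × 10⁻ᴺ × 111320 m.
Need 0.5 × 111320 × 10⁻ᴺ ≤ 0.033 → 10⁻ᴺ ≤ 5.929e-07, so N ≥ 6.23.
At 6 places the error can reach 0.0557 m, but 7 places keeps it to 0.00557 m.

7 decimal places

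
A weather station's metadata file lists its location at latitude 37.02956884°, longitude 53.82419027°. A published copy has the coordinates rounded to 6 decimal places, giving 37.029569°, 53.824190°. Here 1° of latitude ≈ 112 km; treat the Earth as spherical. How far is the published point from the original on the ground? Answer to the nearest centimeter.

The latitude changed by -0.00000016° and the longitude by +0.00000027°.
North–south shift: -0.00000016 × 112000 = -0.01792 m.
East–west at this latitude: 0.00000027° × 112000 × cos 37.0296° ≈ 0.00000027 × 89412.4 = 0.0241413 m.
Combined displacement = (0.01792² + 0.0241413²)^½ ≈ 0.0300654 m.
That is 0.0300654 m = 3.0065 cm.

3 centimeters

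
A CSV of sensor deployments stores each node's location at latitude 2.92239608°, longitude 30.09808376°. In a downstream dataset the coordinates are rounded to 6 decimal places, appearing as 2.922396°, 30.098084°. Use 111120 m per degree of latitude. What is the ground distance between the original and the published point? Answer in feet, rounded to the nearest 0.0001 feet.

The latitude changed by +0.00000008° and the longitude by -0.00000024°.
North–south shift: 0.00000008 × 111120 = 0.0088896 m.
East–west at this latitude: -0.00000024° × 111120 × cos 2.9224° ≈ -0.00000024 × 110975 = -0.0266341 m.
Hypotenuse of the two orthogonal shifts: √(0.0088896² + 0.0266341²) = 0.0280785 m.
In feet: 0.0280785 m ÷ 0.3048 ≈ 0.092121 ft.

0.0921 feet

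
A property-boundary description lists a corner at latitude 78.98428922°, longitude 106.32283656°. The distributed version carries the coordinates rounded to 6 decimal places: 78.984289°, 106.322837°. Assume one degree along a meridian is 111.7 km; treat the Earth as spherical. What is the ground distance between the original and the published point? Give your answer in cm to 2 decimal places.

The latitude changed by +0.00000022° and the longitude by -0.00000044°.
North–south shift: 0.00000022 × 111700 = 0.024574 m.
E–W at 78.9843°: -0.00000044° × 111700 × cos 78.9843° = -0.00000044 × 111700 × 0.1911 ≈ -0.00939111 m.
Distance: √(0.024574² + 0.00939111²) ≈ 0.0263073 m.
That is 0.0263073 m = 2.6307 cm.

2.63 cm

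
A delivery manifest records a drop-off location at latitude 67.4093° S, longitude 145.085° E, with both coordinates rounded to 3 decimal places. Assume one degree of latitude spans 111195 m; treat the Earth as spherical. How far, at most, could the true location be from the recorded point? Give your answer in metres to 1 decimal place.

Rounding to 3 decimal places leaves each coordinate within ±0.0005° of the true value.
North–south component: 0.0005° × 111195 = 55.5975 m.
E–W at 67.4093°: 0.0005° × 111195 × cos 67.4093° = 0.0005 × 111195 × 0.3841 ≈ 21.3575 m.
The two errors are perpendicular, so the maximum displacement is √(55.5975² + 21.3575²) ≈ 59.5586 m.

59.6 metres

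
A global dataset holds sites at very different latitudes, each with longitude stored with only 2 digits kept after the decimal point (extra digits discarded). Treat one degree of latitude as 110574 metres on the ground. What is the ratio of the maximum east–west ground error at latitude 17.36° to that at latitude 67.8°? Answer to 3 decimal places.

Truncating at 2 decimal places can drop up to a full unit in the last place, so the longitude may be off by as much as 0.01°.
Error at 17.36° = 0.01° × 110574 × cos 17.36° ≈ 1105.7 × 0.9544 = 1055.4 m.
Error at 67.8° = 0.01° × 110574 × cos 67.8° ≈ 1105.7 × 0.3778 = 417.79 m.
The ratio reduces to cos 17.36° / cos 67.8° = 0.9544/0.3778 ≈ 2.5261.

2.526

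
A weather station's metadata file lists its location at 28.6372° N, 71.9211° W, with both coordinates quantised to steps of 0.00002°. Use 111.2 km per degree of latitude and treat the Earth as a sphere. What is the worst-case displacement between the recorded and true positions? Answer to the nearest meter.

With a 0.00002° grid the true value lies within half a step, ±0.00002°/2 = ±1e-05°, of the stored one.
North–south component: 1e-05° × 111200 = 1.112 m.
Longitude error → 1e-05 × 111200 × cos 28.6372° = 1e-05 × 111200 × 0.8777 ≈ 0.975971 m.
The two errors are perpendicular, so the maximum displacement is √(1.112² + 0.975971²) ≈ 1.47955 m.

1 meters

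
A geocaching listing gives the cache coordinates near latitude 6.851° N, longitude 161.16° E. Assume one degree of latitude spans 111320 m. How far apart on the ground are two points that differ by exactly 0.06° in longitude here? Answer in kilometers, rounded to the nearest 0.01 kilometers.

At 6.851° a degree of longitude is 111320 × cos 6.851° ≈ 110525 m, so 0.06° corresponds to 6631.51 m.
That is 6631.51 m = 6.6315 km.

6.63 kilometers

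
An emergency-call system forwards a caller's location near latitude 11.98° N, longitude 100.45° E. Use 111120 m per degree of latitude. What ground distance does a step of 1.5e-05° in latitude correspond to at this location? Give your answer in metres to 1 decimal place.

1.5e-05° × 111120 m/° = 1.6668 m.

1.7 metres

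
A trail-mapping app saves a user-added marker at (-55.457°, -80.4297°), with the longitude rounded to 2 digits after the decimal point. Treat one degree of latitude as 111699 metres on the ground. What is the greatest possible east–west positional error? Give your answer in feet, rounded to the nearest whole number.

1039 feet

Rounding to 2 decimal places leaves the longitude within ±0.005° of the true value.
Parallels shrink by cos φ, so at 55.457° a degree of longitude is 111699 × 0.5670 ≈ 63336.1 m.
So at most 0.005° × 63336.1 ≈ 316.68 m east–west.
Converting: 316.68 m × 3.2808 ft/m ≈ 1039 ft.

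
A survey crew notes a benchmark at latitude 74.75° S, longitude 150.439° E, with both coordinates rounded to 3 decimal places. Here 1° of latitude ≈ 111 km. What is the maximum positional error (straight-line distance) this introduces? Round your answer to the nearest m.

57 m

Rounding to 3 decimal places leaves each coordinate within ±0.0005° of the true value.
N–S: 0.0005° × 111000 m/° = 55.5 m.
Longitude error → 0.0005 × 111000 × cos 74.75° = 0.0005 × 111000 × 0.2630 ≈ 14.5982 m.
The two errors are perpendicular, so the maximum displacement is √(55.5² + 14.5982²) ≈ 57.3878 m.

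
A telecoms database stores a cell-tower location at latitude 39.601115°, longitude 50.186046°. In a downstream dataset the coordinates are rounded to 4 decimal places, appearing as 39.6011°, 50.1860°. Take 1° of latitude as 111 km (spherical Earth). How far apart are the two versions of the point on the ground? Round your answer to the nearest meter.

4 meters

Δlat = 39.601115 − 39.6011 = +0.000015°; Δlon = 50.186046 − 50.1860 = +0.000046°.
North–south shift: 0.000015 × 111000 = 1.665 m.
E–W at 39.6011°: 0.000046° × 111000 × cos 39.6011° = 0.000046 × 111000 × 0.7705 ≈ 3.93418 m.
Distance: √(1.665² + 3.93418²) ≈ 4.272 m.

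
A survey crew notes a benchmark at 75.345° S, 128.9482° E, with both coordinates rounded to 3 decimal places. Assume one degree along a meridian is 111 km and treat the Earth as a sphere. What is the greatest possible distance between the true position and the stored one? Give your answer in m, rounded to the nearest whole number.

Rounding to 3 decimal places leaves each coordinate within ±0.0005° of the true value.
North–south component: 0.0005° × 111000 = 55.5 m.
E–W at 75.345°: 0.0005° × 111000 × cos 75.345° = 0.0005 × 111000 × 0.2530 ≈ 14.0414 m.
The two errors are perpendicular, so the maximum displacement is √(55.5² + 14.0414²) ≈ 57.2487 m.

57 m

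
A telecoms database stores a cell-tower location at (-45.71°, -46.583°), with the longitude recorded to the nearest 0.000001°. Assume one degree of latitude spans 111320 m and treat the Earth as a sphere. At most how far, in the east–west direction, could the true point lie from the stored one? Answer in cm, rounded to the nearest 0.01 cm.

3.89 cm

Rounding to 6 decimal places leaves the longitude within ±5e-07° of the true value.
One degree of longitude at 45.71° is 111320 × cos 45.71° ≈ 111320 × 0.6983 = 77733.7 m.
East–west error: 5e-07° × 77733.7 m/° ≈ 0.0388668 m.
That is 0.0388668 m = 3.8867 cm.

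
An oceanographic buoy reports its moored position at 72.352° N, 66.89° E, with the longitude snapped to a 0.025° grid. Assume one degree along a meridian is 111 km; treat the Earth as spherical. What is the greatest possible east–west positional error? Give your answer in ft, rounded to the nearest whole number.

1380 ft

With a 0.025° grid the true value lies within half a step, ±0.025°/2 = ±0.0125°, of the stored one.
One degree of longitude at 72.352° is 111000 × cos 72.352° ≈ 111000 × 0.3032 = 33651.7 m.
Maximum E–W displacement: 0.0125 × 33651.7 = 420.646 m.
In feet: 420.646 m ÷ 0.3048 ≈ 1380.1 ft.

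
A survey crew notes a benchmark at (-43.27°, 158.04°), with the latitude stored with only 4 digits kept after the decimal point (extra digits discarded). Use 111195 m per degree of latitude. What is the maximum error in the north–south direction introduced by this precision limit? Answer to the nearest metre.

11 metres

Truncating at 4 decimal places can drop up to a full unit in the last place, so the latitude may be off by as much as 0.0001°.
So the N–S error is at most 0.0001 × 111195 = 11.1195 m.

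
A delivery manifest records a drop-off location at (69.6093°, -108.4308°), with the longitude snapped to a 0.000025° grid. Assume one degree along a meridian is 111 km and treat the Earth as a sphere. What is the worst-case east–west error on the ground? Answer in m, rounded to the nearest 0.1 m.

With a 0.000025° grid the true value lies within half a step, ±0.000025°/2 = ±1.25e-05°, of the stored one.
One degree of longitude at 69.6093° is 111000 × cos 69.6093° ≈ 111000 × 0.3484 = 38674.6 m.
So at most 1.25e-05° × 38674.6 ≈ 0.483433 m east–west.

0.5 m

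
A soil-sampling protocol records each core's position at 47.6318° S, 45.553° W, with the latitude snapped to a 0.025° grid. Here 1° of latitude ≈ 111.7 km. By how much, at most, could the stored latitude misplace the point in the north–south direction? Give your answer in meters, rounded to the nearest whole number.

1396 meters

With a 0.025° grid the true value lies within half a step, ±0.025°/2 = ±0.0125°, of the stored one.
So the N–S error is at most 0.0125 × 111700 = 1396.25 m.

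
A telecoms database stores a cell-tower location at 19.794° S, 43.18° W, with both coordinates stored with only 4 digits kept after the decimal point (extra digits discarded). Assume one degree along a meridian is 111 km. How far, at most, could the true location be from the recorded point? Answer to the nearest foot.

50 feet

Truncating at 4 decimal places can drop up to a full unit in the last place, so each coordinate may be off by as much as 0.0001°.
North–south component: 0.0001° × 111000 = 11.1 m.
Longitude error → 0.0001 × 111000 × cos 19.794° = 0.0001 × 111000 × 0.9409 ≈ 10.4442 m.
The two errors are perpendicular, so the maximum displacement is √(11.1² + 10.4442²) ≈ 15.2411 m.
In feet: 15.2411 m ÷ 0.3048 ≈ 50.004 ft.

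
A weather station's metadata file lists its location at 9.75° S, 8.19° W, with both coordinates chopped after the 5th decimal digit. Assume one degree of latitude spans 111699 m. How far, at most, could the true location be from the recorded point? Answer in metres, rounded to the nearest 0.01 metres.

1.57 metres

Truncating at 5 decimal places can drop up to a full unit in the last place, so each coordinate may be off by as much as 1e-05°.
North–south component: 1e-05° × 111699 = 1.11699 m.
East–west component at 9.75°: 1e-05° × 111699 × cos 9.75° ≈ 1e-05 × 110086 ≈ 1.10086 m.
Combining orthogonally: (1.11699² + 1.10086²)^½ ≈ 1.5683 m.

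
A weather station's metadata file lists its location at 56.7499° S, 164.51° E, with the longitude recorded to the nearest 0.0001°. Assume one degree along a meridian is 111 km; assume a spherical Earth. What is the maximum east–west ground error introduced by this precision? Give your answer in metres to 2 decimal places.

3.04 metres

Rounding to 4 decimal places leaves the longitude within ±5e-05° of the true value.
At latitude 56.7499° a degree of longitude spans 111000 m × cos 56.7499° = 111000 × 0.5483 ≈ 60860.7 m.
East–west error: 5e-05° × 60860.7 m/° ≈ 3.04304 m.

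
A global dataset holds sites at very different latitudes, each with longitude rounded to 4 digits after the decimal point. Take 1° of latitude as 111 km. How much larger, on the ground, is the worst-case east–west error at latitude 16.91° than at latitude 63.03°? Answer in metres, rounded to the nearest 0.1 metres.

2.8 metres

Rounding to 4 decimal places leaves the longitude within ±5e-05° of the true value.
Error at 16.91° = 5e-05° × 111000 × cos 16.91° ≈ 5.55 × 0.9568 = 5.31 m.
Error at 63.03° = 5e-05° × 111000 × cos 63.03° ≈ 5.55 × 0.4535 = 2.5171 m.
So the lower-latitude error exceeds the higher by 5.31 − 2.5171 = 2.793 m.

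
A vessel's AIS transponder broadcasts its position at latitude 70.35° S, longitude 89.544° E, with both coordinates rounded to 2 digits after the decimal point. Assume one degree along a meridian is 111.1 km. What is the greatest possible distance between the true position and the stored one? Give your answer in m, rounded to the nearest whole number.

586 m

Rounding to 2 decimal places leaves each coordinate within ±0.005° of the true value.
Latitude error → 0.005 × 111100 = 555.5 m along the meridian.
Longitude error → 0.005 × 111100 × cos 70.35° = 0.005 × 111100 × 0.3363 ≈ 186.8 m.
The two errors are perpendicular, so the maximum displacement is √(555.5² + 186.8²) ≈ 586.067 m.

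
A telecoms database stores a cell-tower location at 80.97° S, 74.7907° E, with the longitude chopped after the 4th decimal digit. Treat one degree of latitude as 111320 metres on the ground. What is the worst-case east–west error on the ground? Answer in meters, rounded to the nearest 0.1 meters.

Truncating at 4 decimal places can drop up to a full unit in the last place, so the longitude may be off by as much as 0.0001°.
Parallels shrink by cos φ, so at 80.97° a degree of longitude is 111320 × 0.1570 ≈ 17471.9 m.
Maximum E–W displacement: 0.0001 × 17471.9 = 1.74719 m.

1.7 meters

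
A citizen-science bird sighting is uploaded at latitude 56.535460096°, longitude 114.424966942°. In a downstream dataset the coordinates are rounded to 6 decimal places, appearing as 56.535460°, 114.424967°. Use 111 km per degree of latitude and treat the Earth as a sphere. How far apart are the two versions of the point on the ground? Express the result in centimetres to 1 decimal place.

The latitude changed by +0.000000096° and the longitude by -0.000000058°.
North–south shift: 0.000000096 × 111000 = 0.010656 m.
E–W at 56.5355°: -0.000000058° × 111000 × cos 56.5355° = -0.000000058 × 111000 × 0.5514 ≈ -0.00355005 m.
Combined displacement = (0.010656² + 0.00355005²)^½ ≈ 0.0112318 m.
That is 0.0112318 m = 1.1232 cm.

1.1 centimetres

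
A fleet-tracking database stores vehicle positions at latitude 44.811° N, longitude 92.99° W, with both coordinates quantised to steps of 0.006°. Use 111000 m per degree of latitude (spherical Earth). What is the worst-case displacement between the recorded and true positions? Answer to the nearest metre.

With a 0.006° grid the true value lies within half a step, ±0.006°/2 = ±0.003°, of the stored one.
N–S: 0.003° × 111000 m/° = 333 m.
Longitude error → 0.003 × 111000 × cos 44.811° = 0.003 × 111000 × 0.7094 ≈ 236.242 m.
The two errors are perpendicular, so the maximum displacement is √(333² + 236.242²) ≈ 408.288 m.

408 metres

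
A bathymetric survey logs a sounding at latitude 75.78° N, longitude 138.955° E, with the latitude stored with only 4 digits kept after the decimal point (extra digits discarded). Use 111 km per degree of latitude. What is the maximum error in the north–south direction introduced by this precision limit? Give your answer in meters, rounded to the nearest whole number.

Truncating at 4 decimal places can drop up to a full unit in the last place, so the latitude may be off by as much as 0.0001°.
Along the meridian that is 0.0001° × 111000 m/° = 11.1 m.

11 meters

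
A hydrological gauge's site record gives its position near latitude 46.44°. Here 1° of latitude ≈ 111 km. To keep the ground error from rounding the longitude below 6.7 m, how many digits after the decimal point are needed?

At 46.44° one degree of longitude covers 111000 × cos 46.44° ≈ 111000 × 0.6891 ≈ 76491.6 m.
N decimal places → at most half a unit in the last place, 0.5 × 10⁻ᴺ° = 76491.6/2 × 10⁻ᴺ m.
Setting 38245.8 × 10⁻ᴺ ≤ 6.7 gives 10ᴺ ≥ 5708, i.e. N ≥ 3.76.
N = 3 would give 38.2 m (too coarse); N = 4 gives 3.82 m ≤ 6.7 m.

4 decimal places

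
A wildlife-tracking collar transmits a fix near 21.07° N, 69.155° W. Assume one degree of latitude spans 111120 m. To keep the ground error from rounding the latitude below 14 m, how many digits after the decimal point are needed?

One degree of latitude covers 111120 m.
With N decimal places the half-ulp bound is 0.5·10⁻ᴺ°, or 0.5·10⁻ᴺ × 111120 m on the ground.
Need 0.5 × 111120 × 10⁻ᴺ ≤ 14 → 10⁻ᴺ ≤ 2.520e-04, so N ≥ 3.60.
So 4 decimal places suffice (5.56 m); 3 would allow up to 55.6 m.

4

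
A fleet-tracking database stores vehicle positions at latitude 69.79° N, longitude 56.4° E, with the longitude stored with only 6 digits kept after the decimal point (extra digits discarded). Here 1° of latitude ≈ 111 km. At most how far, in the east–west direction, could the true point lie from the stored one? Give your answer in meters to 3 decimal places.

0.038 meters

Truncating at 6 decimal places can drop up to a full unit in the last place, so the longitude may be off by as much as 1e-06°.
Parallels shrink by cos φ, so at 69.79° a degree of longitude is 111000 × 0.3455 ≈ 38346.3 m.
Maximum E–W displacement: 1e-06 × 38346.3 = 0.0383463 m.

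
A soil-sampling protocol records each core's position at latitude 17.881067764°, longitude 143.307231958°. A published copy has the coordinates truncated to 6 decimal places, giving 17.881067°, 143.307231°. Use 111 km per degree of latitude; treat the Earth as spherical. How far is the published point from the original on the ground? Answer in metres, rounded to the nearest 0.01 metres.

Δlat = 17.881067764 − 17.881067 = +0.000000764°; Δlon = 143.307231958 − 143.307231 = +0.000000958°.
N–S: 0.000000764° × 111000 m/° = 0.084804 m.
E–W at 17.8811°: 0.000000958° × 111000 × cos 17.8811° = 0.000000958 × 111000 × 0.9517 ≈ 0.101201 m.
Distance: √(0.084804² + 0.101201²) ≈ 0.132036 m.

0.13 metres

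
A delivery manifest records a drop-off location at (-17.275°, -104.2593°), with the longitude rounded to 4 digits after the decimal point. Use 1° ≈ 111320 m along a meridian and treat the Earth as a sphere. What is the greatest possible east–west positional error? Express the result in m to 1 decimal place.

5.3 m

Rounding to 4 decimal places leaves the longitude within ±5e-05° of the true value.
One degree of longitude at 17.275° is 111320 × cos 17.275° ≈ 111320 × 0.9549 = 106298 m.
East–west error: 5e-05° × 106298 m/° ≈ 5.31492 m.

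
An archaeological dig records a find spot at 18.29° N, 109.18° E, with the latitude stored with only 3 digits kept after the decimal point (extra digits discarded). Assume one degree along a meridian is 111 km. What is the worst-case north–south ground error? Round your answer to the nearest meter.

Truncating at 3 decimal places can drop up to a full unit in the last place, so the latitude may be off by as much as 0.001°.
North–south distance: 0.001° × 111000 m/° = 111 m.

111 meters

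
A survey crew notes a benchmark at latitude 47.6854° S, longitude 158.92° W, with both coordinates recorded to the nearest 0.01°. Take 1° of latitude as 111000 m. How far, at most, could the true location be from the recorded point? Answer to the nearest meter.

Rounding to 2 decimal places leaves each coordinate within ±0.005° of the true value.
North–south component: 0.005° × 111000 = 555 m.
East–west component at 47.6854°: 0.005° × 111000 × cos 47.6854° ≈ 0.005 × 74725.3 ≈ 373.627 m.
Combining orthogonally: (555² + 373.627²)^½ ≈ 669.045 m.

669 meters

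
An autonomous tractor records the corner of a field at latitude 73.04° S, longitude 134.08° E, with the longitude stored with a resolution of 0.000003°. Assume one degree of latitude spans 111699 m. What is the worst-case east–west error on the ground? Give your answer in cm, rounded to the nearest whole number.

5 cm

With a 0.000003° grid the true value lies within half a step, ±0.000003°/2 = ±1.5e-06°, of the stored one.
At latitude 73.04° a degree of longitude spans 111699 m × cos 73.04° = 111699 × 0.2917 ≈ 32583 m.
So at most 1.5e-06° × 32583 ≈ 0.0488746 m east–west.
That is 0.0488746 m = 4.8875 cm.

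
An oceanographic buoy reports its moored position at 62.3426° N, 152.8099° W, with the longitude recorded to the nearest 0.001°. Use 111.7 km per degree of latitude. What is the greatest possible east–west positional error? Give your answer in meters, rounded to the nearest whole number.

26 meters

Rounding to 3 decimal places leaves the longitude within ±0.0005° of the true value.
Parallels shrink by cos φ, so at 62.3426° a degree of longitude is 111700 × 0.4642 ≈ 51849.3 m.
Maximum E–W displacement: 0.0005 × 51849.3 = 25.9247 m.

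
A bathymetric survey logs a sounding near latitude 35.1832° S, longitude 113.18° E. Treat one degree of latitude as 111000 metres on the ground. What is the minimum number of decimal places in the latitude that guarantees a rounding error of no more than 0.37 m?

One degree of latitude covers 111000 m.
With N decimal places the half-ulp bound is 0.5·10⁻ᴺ°, or 0.5·10⁻ᴺ × 111000 m on the ground.
Need 0.5 × 111000 × 10⁻ᴺ ≤ 0.37 → 10⁻ᴺ ≤ 6.667e-06, so N ≥ 5.18.
At 5 places the error can reach 0.555 m, but 6 places keeps it to 0.0555 m.

6 decimal places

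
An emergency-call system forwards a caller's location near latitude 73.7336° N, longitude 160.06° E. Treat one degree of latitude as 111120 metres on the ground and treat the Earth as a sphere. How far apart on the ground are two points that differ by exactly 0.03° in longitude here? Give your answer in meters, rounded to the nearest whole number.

At 73.7336° a degree of longitude is 111120 × cos 73.7336° ≈ 31125.1 m, so 0.03° corresponds to 933.754 m.

934 meters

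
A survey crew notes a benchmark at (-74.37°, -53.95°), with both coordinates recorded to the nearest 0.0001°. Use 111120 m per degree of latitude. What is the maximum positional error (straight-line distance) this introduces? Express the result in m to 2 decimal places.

5.75 m

Rounding to 4 decimal places leaves each coordinate within ±5e-05° of the true value.
Latitude error → 5e-05 × 111120 = 5.556 m along the meridian.
E–W at 74.37°: 5e-05° × 111120 × cos 74.37° = 5e-05 × 111120 × 0.2694 ≈ 1.49692 m.
The two errors are perpendicular, so the maximum displacement is √(5.556² + 1.49692²) ≈ 5.75412 m.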